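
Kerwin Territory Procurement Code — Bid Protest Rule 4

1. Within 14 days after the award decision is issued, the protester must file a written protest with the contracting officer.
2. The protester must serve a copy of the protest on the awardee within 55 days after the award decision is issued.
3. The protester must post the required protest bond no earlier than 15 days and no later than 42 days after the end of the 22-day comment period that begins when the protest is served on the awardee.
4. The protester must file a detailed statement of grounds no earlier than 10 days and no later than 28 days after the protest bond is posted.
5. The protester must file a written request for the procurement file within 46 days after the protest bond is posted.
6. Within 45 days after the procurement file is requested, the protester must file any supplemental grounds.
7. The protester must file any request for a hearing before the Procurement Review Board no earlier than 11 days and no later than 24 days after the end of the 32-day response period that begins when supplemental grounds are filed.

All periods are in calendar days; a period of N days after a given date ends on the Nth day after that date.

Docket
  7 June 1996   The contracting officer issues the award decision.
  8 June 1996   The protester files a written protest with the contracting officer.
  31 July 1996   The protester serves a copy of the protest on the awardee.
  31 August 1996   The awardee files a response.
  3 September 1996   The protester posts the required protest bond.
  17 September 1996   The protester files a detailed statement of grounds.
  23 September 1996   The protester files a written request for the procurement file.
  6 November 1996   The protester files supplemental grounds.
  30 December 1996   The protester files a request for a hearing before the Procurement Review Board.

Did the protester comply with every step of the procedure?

No

Step 1: 14 days after 7 June 1996 (when the award decision is issued) is 21 June 1996; done 8 June 1996 — timely.
Step 2: 55 days after 7 June 1996 (when the award decision is issued) is 1 August 1996; done 31 July 1996 — timely.
Step 3: the window is 15–42 days after 22 August 1996 (end of the 22-day comment period, which began when the protest is served on the awardee on 31 July 1996), so 6 September 1996 through 3 October 1996; done 3 September 1996 — 3 days before the window opened.
That is the first point of non-compliance.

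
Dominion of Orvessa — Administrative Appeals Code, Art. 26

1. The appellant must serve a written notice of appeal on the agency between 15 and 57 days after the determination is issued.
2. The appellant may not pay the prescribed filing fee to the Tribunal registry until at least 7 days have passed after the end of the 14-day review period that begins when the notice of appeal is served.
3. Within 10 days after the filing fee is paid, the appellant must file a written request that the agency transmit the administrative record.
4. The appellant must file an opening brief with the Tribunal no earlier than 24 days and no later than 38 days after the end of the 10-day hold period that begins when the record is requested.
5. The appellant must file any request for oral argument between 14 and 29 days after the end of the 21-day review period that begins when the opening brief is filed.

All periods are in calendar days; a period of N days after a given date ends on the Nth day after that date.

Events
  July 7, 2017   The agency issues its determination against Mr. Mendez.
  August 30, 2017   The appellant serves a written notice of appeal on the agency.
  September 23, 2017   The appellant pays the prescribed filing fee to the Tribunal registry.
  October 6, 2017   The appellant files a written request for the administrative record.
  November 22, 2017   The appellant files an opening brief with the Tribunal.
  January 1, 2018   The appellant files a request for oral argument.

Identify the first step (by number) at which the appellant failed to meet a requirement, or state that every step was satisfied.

Step 3

Step 1: the window is 15–57 days after July 7, 2017 (when the determination is issued), so July 22, 2017 through September 2, 2017; done August 30, 2017 — within the window.
Step 2: the earliest permitted date is 7 days after September 13, 2017 (end of the 14-day review period, which began when the notice of appeal is served on August 30, 2017), i.e. September 20, 2017; done September 23, 2017, after the minimum wait.
Step 3: 10 days after September 23, 2017 (when the filing fee is paid) is October 3, 2017; done October 6, 2017 — 3 days late.
That is the first point of non-compliance.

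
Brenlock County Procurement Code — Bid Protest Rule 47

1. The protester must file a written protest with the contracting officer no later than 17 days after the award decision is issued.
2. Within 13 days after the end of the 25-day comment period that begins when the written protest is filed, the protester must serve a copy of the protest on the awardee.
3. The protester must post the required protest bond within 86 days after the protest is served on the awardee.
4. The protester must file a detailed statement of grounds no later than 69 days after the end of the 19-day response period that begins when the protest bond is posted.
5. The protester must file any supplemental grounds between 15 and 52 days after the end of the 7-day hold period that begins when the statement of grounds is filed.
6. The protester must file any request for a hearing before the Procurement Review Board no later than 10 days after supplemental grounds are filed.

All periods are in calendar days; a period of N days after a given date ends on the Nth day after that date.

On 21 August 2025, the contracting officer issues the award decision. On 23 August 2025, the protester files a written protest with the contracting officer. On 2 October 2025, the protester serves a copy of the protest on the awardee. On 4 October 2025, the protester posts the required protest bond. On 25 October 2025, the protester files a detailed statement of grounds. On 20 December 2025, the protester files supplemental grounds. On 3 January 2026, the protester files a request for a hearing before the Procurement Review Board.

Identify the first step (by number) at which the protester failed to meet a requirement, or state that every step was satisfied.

Step 2

Step 1: 17 days after 21 August 2025 (when the award decision is issued) is 7 September 2025; 23 August 2025 is within that limit.
Step 2: 13 days after 17 September 2025 (end of the 25-day comment period, which began when the written protest is filed on 23 August 2025) is 30 September 2025; 2 October 2025 misses that deadline by 2 days.
Later steps need not be reached.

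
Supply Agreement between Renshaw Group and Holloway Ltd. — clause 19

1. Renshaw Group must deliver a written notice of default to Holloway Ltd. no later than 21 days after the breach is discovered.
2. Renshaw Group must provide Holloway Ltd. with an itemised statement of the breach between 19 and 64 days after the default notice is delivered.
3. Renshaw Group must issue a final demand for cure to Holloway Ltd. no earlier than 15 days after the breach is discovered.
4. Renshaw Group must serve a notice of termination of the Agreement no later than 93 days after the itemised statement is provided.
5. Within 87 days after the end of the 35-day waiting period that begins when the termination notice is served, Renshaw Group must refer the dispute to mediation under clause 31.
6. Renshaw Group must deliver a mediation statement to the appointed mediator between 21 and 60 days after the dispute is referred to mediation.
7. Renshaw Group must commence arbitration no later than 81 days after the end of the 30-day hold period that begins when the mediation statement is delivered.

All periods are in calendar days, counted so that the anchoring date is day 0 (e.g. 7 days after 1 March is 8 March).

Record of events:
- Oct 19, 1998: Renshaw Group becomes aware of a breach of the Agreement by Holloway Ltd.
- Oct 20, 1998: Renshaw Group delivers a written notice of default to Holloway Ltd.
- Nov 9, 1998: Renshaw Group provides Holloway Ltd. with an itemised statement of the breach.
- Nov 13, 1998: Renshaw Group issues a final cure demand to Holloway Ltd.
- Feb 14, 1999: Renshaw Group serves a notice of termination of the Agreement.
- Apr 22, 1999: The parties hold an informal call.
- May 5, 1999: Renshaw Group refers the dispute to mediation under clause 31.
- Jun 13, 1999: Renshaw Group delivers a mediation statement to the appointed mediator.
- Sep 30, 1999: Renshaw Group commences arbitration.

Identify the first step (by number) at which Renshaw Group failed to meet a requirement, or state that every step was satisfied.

(1) due by Oct 19, 1998 + 21 days = Nov 9, 1998; done Oct 20, 1998 — timely.
(2) the permitted window runs from Oct 20, 1998 + 19 = Nov 8, 1998 to Oct 20, 1998 + 64 = Dec 23, 1998; done Nov 9, 1998, which is between those dates.
(3) permitted from Oct 19, 1998 + 15 days = Nov 3, 1998 onward; done Nov 13, 1998 — permitted.
(4) due by Nov 9, 1998 + 93 days = Feb 10, 1999; Feb 14, 1999 misses that deadline by 4 days.
Later steps need not be reached.

Step 4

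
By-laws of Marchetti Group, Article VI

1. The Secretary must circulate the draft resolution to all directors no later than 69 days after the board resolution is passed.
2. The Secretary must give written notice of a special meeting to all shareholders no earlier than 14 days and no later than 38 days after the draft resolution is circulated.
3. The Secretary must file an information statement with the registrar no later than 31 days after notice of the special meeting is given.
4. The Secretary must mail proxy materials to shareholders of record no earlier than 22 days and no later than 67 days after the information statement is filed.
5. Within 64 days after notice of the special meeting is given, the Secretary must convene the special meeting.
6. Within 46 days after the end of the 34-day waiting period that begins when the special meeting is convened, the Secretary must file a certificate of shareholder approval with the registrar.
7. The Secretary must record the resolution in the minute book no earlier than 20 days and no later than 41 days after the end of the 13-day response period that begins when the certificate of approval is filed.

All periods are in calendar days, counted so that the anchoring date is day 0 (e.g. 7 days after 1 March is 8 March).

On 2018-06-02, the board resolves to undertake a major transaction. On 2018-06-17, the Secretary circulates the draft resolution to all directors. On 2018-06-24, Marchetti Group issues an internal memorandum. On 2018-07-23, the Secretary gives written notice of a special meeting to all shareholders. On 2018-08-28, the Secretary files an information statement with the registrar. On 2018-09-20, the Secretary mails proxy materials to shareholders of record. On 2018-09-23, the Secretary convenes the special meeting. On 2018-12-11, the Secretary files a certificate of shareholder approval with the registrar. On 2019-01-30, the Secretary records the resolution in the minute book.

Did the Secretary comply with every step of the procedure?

No

(1) due by 2018-06-02 + 69 days = 2018-08-10; completed 2018-06-17, before the deadline.
(2) the permitted window runs from 2018-06-17 + 14 = 2018-07-01 to 2018-06-17 + 38 = 2018-07-25; 2018-07-23 falls inside that range.
(3) due by 2018-07-23 + 31 days = 2018-08-23; 2018-08-28 misses that deadline by 5 days.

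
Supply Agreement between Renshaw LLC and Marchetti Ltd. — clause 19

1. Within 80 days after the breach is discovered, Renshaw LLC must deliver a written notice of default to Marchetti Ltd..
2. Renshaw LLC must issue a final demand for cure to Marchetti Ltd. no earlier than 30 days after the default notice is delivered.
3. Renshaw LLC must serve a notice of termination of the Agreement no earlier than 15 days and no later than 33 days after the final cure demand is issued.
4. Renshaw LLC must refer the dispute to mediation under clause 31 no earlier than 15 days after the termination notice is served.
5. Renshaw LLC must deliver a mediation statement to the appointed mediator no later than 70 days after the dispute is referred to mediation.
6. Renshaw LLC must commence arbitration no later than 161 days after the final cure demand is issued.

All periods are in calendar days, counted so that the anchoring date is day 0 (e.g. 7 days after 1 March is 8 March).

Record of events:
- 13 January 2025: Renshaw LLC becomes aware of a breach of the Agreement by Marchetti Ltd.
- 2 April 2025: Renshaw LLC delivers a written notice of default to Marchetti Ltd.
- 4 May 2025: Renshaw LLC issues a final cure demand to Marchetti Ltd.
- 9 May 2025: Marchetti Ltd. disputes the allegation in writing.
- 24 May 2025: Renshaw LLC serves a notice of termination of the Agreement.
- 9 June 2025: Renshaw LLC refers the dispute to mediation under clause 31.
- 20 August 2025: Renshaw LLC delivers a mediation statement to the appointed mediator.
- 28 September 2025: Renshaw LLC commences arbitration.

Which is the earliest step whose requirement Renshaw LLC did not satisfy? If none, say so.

Step 1: 80 days after 13 January 2025 (when the breach is discovered) is 3 April 2025; completed 2 April 2025, before the deadline.
Step 2: the earliest permitted date is 30 days after 2 April 2025 (when the default notice is delivered), i.e. 2 May 2025; 4 May 2025 is on or after that date.
Step 3: the window is 15–33 days after 4 May 2025 (when the final cure demand is issued), so 19 May 2025 through 6 June 2025; done 24 May 2025, which is between those dates.
Step 4: the earliest permitted date is 15 days after 24 May 2025 (when the termination notice is served), i.e. 8 June 2025; 9 June 2025 is on or after that date.
Step 5: 70 days after 9 June 2025 (when the dispute is referred to mediation) is 18 August 2025; not done until 20 August 2025, 2 days after the deadline.
The analysis stops there.

Step 5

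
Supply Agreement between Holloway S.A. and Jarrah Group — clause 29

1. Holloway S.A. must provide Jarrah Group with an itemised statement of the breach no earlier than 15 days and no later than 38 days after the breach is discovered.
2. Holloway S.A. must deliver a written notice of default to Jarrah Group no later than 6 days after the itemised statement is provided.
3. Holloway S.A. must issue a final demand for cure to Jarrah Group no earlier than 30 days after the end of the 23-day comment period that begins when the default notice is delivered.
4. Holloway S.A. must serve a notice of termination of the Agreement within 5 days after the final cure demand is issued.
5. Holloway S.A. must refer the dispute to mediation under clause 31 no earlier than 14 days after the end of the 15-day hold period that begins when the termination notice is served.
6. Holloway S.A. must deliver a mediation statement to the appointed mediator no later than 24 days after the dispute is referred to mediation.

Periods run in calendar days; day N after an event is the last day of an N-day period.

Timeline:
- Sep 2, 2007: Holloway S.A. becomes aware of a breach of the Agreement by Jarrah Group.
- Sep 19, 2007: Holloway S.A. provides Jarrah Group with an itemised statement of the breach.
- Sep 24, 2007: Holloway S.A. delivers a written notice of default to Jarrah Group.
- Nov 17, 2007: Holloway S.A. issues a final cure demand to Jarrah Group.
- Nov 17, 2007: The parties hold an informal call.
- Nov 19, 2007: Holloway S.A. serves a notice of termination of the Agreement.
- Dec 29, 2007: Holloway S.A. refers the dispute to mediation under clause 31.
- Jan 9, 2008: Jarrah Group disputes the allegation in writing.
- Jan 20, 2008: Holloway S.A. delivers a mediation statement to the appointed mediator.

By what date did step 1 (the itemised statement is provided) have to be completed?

Oct 10, 2007

Step 1 runs from Sep 2, 2007, when the breach is discovered. The window is 15–38 days after Sep 2, 2007; it closes on Oct 10, 2007.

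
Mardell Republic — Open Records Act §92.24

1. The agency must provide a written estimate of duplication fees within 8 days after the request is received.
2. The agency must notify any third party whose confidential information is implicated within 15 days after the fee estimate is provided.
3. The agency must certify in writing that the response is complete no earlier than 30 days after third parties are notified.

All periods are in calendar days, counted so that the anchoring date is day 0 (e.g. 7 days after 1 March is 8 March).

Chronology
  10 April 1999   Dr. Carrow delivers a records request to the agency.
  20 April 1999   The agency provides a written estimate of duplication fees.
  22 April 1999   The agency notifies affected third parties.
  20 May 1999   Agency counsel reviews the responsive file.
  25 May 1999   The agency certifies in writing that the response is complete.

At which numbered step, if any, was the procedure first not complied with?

Step 1

(1) due by 10 April 1999 + 8 days = 18 April 1999; done 20 April 1999 — 2 days late.
The analysis stops there.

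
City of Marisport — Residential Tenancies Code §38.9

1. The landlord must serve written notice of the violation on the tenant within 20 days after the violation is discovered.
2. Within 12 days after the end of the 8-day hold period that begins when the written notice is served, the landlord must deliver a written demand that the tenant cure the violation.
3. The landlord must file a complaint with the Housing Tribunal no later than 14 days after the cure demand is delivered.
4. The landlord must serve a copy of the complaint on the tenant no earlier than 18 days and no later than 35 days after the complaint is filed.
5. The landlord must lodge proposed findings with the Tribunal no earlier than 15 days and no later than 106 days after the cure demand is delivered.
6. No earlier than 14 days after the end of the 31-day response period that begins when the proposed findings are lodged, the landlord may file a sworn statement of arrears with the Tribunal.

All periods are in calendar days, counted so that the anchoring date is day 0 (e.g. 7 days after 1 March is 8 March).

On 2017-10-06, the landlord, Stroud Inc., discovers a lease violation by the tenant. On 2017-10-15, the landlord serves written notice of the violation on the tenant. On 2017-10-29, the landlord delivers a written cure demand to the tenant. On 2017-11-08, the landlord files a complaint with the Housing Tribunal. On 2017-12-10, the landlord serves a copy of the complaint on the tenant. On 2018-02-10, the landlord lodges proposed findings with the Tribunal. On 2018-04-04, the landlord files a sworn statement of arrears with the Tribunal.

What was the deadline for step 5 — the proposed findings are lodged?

2018-02-12

Step 5 runs from 2017-10-29, when the cure demand is delivered. The window is 15–106 days after 2017-10-29; it closes on 2018-02-12.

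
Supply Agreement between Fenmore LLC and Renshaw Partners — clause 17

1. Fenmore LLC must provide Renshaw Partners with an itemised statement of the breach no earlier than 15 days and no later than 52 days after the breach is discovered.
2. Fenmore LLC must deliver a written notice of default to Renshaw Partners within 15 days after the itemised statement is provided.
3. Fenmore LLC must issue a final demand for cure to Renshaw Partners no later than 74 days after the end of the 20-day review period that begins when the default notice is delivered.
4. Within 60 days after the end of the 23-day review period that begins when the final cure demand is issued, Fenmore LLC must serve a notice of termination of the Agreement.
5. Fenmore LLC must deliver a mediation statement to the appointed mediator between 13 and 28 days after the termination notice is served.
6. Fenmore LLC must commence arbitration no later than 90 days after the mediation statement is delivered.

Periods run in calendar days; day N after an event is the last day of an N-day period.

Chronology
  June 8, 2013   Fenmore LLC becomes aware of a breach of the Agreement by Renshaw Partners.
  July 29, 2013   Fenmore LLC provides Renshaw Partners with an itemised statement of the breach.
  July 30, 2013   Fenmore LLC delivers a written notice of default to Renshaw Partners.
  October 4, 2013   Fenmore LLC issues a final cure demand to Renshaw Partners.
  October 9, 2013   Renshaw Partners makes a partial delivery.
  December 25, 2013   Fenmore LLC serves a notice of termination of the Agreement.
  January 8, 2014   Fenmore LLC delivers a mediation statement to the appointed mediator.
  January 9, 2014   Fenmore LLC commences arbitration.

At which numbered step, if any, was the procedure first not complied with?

None — every step was satisfied

(1) the permitted window runs from June 8, 2013 + 15 = June 23, 2013 to June 8, 2013 + 52 = July 30, 2013; July 29, 2013 falls inside that range.
(2) due by July 29, 2013 + 15 days = August 13, 2013; completed July 30, 2013, before the deadline.
(3) due by August 19, 2013 + 74 days = November 1, 2013; October 4, 2013 is within that limit.
(4) due by October 27, 2013 + 60 days = December 26, 2013; December 25, 2013 is within that limit.
(5) the permitted window runs from December 25, 2013 + 13 = January 7, 2014 to December 25, 2013 + 28 = January 22, 2014; January 8, 2014 falls inside that range.
(6) due by January 8, 2014 + 90 days = April 8, 2014; completed January 9, 2014, before the deadline.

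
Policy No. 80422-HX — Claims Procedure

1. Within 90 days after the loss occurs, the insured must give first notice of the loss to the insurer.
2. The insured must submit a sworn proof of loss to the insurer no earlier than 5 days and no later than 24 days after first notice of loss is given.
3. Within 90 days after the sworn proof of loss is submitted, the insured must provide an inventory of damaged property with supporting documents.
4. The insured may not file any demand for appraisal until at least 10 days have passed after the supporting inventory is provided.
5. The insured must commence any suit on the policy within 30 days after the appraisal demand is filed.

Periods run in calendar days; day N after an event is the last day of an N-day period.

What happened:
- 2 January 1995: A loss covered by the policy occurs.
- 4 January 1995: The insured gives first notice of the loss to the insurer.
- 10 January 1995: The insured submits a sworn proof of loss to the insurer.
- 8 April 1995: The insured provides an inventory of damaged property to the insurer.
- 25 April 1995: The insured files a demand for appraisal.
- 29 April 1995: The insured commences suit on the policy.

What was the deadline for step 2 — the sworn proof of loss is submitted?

28 January 1995

Step 2 runs from 4 January 1995, when first notice of loss is given. The window is 5–24 days after 4 January 1995; it closes on 28 January 1995.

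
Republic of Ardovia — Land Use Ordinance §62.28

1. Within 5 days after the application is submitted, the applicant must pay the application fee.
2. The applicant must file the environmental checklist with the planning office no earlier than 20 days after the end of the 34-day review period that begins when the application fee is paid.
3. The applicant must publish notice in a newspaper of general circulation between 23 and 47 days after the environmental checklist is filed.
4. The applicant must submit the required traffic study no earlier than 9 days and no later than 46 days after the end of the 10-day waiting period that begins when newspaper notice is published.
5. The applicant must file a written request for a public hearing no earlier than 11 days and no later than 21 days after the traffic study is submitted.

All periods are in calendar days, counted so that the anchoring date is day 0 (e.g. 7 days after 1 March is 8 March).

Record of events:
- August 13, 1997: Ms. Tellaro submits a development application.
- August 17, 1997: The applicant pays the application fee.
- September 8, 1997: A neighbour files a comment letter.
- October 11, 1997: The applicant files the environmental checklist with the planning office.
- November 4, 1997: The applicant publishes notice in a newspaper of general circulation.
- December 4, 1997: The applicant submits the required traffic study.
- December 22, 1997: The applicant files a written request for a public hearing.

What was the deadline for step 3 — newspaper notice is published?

November 27, 1997

Step 3 runs from October 11, 1997, when the environmental checklist is filed. The window is 23–47 days after October 11, 1997; it closes on November 27, 1997.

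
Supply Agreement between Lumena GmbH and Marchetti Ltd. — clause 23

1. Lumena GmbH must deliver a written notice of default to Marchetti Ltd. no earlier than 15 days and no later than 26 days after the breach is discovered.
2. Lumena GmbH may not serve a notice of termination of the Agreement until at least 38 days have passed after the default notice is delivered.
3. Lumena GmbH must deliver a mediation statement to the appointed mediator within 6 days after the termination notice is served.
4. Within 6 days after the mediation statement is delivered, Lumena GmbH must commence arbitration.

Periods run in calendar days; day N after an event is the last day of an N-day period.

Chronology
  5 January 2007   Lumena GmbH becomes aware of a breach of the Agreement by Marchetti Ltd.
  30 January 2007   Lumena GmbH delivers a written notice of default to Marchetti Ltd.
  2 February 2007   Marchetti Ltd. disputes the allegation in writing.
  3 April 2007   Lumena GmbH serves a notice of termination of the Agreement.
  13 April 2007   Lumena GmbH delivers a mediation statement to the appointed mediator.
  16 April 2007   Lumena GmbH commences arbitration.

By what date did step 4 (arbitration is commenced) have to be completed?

Step 4 runs from 13 April 2007, when the mediation statement is delivered. 6 days after 13 April 2007 is 19 April 2007.

19 April 2007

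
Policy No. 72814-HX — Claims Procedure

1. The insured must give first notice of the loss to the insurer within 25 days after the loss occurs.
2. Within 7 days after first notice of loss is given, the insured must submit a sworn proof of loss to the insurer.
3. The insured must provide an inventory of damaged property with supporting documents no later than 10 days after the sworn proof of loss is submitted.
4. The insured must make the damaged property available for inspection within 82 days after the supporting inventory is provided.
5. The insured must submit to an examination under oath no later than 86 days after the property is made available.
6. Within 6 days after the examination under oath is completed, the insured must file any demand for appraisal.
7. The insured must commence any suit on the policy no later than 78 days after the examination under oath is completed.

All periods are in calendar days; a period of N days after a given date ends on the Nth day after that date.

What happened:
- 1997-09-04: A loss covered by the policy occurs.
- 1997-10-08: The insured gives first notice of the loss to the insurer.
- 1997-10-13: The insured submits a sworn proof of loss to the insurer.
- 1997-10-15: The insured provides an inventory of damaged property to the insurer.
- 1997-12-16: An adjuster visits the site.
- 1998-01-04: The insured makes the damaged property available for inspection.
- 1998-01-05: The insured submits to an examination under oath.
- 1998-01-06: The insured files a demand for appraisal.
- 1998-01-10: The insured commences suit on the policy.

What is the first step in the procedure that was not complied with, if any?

Step 1

(1) due by 1997-09-04 + 25 days = 1997-09-29; done 1997-10-08 — 9 days late.
The procedure was therefore not followed at step 1.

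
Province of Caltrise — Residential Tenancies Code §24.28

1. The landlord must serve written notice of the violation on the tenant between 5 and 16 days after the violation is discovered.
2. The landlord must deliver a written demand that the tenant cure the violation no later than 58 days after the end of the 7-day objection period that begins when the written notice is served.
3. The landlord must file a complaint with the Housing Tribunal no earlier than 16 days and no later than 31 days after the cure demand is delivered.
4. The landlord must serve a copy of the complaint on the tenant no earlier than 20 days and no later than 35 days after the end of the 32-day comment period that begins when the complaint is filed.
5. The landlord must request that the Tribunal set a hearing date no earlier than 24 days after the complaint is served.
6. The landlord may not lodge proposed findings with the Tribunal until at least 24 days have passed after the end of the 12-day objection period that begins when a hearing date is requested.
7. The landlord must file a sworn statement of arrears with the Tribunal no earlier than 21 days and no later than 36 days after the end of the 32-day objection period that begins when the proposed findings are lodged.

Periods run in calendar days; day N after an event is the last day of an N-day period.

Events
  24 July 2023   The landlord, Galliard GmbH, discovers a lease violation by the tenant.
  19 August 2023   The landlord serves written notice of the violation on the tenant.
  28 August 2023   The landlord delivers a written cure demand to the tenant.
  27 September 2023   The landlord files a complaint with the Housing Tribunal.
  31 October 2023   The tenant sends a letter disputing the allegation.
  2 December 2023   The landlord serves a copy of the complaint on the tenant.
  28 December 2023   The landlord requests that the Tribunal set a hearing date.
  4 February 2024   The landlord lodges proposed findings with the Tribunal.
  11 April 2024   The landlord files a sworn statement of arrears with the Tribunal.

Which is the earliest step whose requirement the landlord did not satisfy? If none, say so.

Step 1

Step 1: the window is 5–16 days after 24 July 2023 (when the violation is discovered), so 29 July 2023 through 9 August 2023; done 19 August 2023 — 10 days after the window closed.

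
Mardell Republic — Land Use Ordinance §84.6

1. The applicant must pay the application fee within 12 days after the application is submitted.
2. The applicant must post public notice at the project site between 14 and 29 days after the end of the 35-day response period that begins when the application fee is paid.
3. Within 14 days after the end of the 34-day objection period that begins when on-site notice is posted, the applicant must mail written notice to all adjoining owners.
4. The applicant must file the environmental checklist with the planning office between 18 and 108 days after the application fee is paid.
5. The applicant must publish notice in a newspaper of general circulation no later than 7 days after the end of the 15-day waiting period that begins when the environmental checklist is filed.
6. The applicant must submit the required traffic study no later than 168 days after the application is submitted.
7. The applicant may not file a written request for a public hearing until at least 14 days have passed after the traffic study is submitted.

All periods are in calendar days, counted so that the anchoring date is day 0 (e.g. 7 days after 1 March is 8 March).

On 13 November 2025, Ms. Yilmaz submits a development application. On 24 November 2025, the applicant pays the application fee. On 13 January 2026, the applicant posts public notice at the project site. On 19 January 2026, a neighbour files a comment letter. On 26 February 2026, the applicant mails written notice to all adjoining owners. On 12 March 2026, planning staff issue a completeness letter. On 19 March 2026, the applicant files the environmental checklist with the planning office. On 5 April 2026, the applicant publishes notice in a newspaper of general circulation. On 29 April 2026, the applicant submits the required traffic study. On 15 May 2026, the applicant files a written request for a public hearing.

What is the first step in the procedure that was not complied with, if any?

Step 4

Step 1: 12 days after 13 November 2025 (when the application is submitted) is 25 November 2025; done 24 November 2025 — timely.
Step 2: the window is 14–29 days after 29 December 2025 (end of the 35-day response period, which began when the application fee is paid on 24 November 2025), so 12 January 2026 through 27 January 2026; 13 January 2026 falls inside that range.
Step 3: 14 days after 16 February 2026 (end of the 34-day objection period, which began when on-site notice is posted on 13 January 2026) is 2 March 2026; completed 26 February 2026, before the deadline.
Step 4: the window is 18–108 days after 24 November 2025 (when the application fee is paid), so 12 December 2025 through 12 March 2026; 19 March 2026 is 7 days past the end of the window.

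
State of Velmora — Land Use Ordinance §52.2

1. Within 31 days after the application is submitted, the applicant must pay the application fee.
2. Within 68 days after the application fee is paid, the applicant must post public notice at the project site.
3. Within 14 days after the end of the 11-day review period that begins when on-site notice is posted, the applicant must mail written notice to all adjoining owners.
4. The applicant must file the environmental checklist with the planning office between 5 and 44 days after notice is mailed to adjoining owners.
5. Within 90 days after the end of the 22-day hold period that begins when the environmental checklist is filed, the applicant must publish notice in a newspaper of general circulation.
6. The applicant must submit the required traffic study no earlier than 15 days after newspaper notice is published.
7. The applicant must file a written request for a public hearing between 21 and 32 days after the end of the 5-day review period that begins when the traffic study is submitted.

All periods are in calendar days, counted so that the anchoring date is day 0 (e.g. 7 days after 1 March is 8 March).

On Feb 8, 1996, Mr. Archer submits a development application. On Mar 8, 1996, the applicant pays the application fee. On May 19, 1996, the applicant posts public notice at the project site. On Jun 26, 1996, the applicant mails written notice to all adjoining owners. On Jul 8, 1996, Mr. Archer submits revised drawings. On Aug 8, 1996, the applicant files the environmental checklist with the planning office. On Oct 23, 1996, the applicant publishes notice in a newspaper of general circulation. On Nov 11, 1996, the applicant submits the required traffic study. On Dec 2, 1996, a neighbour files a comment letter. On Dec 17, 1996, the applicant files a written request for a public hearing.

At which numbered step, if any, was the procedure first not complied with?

Step 2

Step 1: 31 days after Feb 8, 1996 (when the application is submitted) is Mar 10, 1996; done Mar 8, 1996 — timely.
Step 2: 68 days after Mar 8, 1996 (when the application fee is paid) is May 15, 1996; May 19, 1996 misses that deadline by 4 days.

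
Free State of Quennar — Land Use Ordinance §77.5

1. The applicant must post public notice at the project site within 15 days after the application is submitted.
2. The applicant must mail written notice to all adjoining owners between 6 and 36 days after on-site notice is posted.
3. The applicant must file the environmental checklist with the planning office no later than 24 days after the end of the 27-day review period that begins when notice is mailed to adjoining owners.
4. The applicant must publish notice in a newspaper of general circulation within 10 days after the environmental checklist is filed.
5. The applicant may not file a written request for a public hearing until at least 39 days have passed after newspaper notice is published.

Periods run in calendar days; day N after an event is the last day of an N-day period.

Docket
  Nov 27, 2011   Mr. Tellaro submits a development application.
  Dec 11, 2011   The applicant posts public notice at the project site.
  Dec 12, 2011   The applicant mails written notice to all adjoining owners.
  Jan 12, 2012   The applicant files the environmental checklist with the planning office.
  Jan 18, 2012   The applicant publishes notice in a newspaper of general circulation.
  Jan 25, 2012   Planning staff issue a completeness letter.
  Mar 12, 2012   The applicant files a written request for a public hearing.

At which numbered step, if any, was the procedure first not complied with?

Step 2

(1) due by Nov 27, 2011 + 15 days = Dec 12, 2011; done Dec 11, 2011 — timely.
(2) the permitted window runs from Dec 11, 2011 + 6 = Dec 17, 2011 to Dec 11, 2011 + 36 = Jan 16, 2012; done Dec 12, 2011 — 5 days before the window opened.
Later steps need not be reached.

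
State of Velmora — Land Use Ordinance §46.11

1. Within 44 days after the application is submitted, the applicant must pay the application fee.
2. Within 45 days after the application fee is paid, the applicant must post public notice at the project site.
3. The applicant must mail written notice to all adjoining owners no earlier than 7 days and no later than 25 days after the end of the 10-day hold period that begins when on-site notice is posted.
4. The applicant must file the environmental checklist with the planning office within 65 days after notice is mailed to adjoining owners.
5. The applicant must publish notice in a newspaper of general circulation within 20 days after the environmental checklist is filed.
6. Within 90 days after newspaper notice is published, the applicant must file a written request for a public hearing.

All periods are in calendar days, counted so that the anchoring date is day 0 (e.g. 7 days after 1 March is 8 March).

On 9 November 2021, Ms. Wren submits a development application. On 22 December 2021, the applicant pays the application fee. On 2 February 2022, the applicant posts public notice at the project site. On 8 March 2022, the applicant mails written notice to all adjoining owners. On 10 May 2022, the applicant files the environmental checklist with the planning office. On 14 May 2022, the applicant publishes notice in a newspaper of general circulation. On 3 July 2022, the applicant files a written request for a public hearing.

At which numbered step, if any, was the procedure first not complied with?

(1) due by 9 November 2021 + 44 days = 23 December 2021; 22 December 2021 is within that limit.
(2) due by 22 December 2021 + 45 days = 5 February 2022; 2 February 2022 is within that limit.
(3) the permitted window runs from 12 February 2022 + 7 = 19 February 2022 to 12 February 2022 + 25 = 9 March 2022; done 8 March 2022, which is between those dates.
(4) due by 8 March 2022 + 65 days = 12 May 2022; completed 10 May 2022, before the deadline.
(5) due by 10 May 2022 + 20 days = 30 May 2022; 14 May 2022 is within that limit.
(6) due by 14 May 2022 + 90 days = 12 August 2022; done 3 July 2022 — timely.

None — every step was satisfied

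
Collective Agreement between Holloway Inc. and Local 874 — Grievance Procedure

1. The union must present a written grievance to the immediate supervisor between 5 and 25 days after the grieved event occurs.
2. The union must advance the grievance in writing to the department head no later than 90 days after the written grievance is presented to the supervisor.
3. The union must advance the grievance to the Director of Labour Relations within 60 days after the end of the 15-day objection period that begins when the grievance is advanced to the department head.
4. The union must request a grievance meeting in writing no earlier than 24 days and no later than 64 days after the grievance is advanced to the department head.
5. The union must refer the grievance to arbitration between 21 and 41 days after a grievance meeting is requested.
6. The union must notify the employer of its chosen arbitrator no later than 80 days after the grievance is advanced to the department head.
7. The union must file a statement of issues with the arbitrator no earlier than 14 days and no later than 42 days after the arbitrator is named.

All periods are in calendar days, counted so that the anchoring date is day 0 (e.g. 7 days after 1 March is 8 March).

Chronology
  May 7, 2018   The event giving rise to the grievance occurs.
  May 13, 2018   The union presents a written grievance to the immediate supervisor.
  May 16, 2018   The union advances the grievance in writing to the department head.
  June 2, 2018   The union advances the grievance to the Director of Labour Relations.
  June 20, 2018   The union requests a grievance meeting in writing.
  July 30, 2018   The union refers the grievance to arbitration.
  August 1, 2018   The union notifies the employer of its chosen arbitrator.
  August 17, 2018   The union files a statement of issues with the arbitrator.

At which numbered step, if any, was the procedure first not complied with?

None — every step was satisfied

(1) the permitted window runs from May 7, 2018 + 5 = May 12, 2018 to May 7, 2018 + 25 = June 1, 2018; May 13, 2018 falls inside that range.
(2) due by May 13, 2018 + 90 days = August 11, 2018; done May 16, 2018 — timely.
(3) due by May 31, 2018 + 60 days = July 30, 2018; done June 2, 2018 — timely.
(4) the permitted window runs from May 16, 2018 + 24 = June 9, 2018 to May 16, 2018 + 64 = July 19, 2018; done June 20, 2018 — within the window.
(5) the permitted window runs from June 20, 2018 + 21 = July 11, 2018 to June 20, 2018 + 41 = July 31, 2018; July 30, 2018 falls inside that range.
(6) due by May 16, 2018 + 80 days = August 4, 2018; completed August 1, 2018, before the deadline.
(7) the permitted window runs from August 1, 2018 + 14 = August 15, 2018 to August 1, 2018 + 42 = September 12, 2018; August 17, 2018 falls inside that range.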